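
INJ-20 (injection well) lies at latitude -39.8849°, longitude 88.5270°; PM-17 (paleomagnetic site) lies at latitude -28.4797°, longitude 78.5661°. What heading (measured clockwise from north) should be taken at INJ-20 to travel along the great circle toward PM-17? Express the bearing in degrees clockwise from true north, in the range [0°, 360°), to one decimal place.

321.2°

Δλ = -9.9609°
y = sin Δλ · cos φ₂ = -0.152044
x = cos φ₁ sin φ₂ − sin φ₁ cos φ₂ cos Δλ = 0.189250
θ = atan2(y, x) = -38.7784° → 321.2216° (mod 360°)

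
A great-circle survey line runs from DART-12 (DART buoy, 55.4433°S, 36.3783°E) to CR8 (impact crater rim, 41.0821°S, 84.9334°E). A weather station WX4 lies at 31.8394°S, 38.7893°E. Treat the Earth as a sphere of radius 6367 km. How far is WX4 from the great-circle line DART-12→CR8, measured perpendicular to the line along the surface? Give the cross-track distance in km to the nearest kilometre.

δ₁₃ = central angle DART-12→WX4 = 0.413030 rad  (haversine)
θ₁₃ = bearing DART-12→WX4 = 5.108°,  θ₁₂ = bearing DART-12→CR8 = 86.137°
dₓₜ = R·arcsin(sin δ₁₃ · sin(θ₁₃ − θ₁₂)) = 6367·arcsin(0.40139·sin(-81.029°)) = -2595.671 km
|dₓₜ| = 2595.671 km

2596 km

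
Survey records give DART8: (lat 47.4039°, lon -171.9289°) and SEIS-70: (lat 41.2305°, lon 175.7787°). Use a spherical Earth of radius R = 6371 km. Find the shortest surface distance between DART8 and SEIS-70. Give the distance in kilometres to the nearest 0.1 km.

Δφ = -6.1734°,  Δλ = -12.2924°
a = sin²(Δφ/2) + cos φ₁ cos φ₂ sin²(Δλ/2) = 0.008734
c = 2·arcsin(√a) = 0.187189 rad = 10.7252°
d = R·c = 6371 × 0.187189 = 1192.6 km

1192.6 km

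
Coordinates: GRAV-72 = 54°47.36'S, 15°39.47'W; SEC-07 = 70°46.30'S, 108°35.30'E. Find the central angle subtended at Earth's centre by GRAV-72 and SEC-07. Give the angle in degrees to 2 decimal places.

GRAV-72: φ = -54.78933°, λ = -15.65783°
SEC-07: φ = -70.77167°, λ = +108.58833°
Δφ = -15.9823°,  Δλ = 124.2462°
a = sin²(Δφ/2) + cos φ₁ cos φ₂ sin²(Δλ/2) = 0.167701
c = 2·arcsin(√a) = 0.843840 rad = 48.3485°

48.35°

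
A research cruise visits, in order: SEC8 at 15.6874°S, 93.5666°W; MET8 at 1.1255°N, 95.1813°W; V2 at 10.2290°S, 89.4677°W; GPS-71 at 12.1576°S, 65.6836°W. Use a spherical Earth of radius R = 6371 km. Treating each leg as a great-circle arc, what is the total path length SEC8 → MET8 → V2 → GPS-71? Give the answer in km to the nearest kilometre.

5892 km

SEC8→MET8: c = 0.294759 rad, d = 1877.91 km
MET8→V2: c = 0.221633 rad, d = 1412.03 km
V2→GPS-71: c = 0.408470 rad, d = 2602.36 km
Total = 1877.91 + 1412.03 + 2602.36 = 5892.30 km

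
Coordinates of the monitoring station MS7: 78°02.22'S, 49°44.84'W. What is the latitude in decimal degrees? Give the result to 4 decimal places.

78.0370°S

78° + 2.22′/60 = 78 + 0.03700 = 78.0370°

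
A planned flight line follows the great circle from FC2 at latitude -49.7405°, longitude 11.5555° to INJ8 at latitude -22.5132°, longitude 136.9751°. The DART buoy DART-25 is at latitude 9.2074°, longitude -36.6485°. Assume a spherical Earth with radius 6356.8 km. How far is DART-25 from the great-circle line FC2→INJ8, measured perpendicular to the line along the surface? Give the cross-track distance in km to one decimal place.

171.7 km

δ₁₃ = central angle FC2→DART-25 = 1.262897 rad  (haversine)
θ₁₃ = bearing FC2→DART-25 = 309.445°,  θ₁₂ = bearing FC2→INJ8 = 131.069°
dₓₜ = R·arcsin(sin δ₁₃ · sin(θ₁₃ − θ₁₂)) = 6356.8·arcsin(0.95297·sin(178.376°)) = 171.708 km
|dₓₜ| = 171.708 km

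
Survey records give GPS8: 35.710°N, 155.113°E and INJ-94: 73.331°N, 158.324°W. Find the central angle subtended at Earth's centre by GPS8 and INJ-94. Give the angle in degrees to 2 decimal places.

44.00°

Δφ = 37.6210°,  Δλ = 46.5630°
a = sin²(Δφ/2) + cos φ₁ cos φ₂ sin²(Δλ/2) = 0.140353
c = 2·arcsin(√a) = 0.768010 rad = 44.0037°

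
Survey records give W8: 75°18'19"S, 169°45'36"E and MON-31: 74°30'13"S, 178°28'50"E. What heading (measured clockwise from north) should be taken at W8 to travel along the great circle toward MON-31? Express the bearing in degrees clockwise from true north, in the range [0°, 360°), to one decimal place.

74.8°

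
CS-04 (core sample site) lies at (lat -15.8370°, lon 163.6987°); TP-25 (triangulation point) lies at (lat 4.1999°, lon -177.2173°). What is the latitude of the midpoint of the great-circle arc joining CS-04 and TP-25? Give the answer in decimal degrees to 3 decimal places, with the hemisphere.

5.900°S

Bx = cos φ₂ cos Δλ = 0.942502,  By = cos φ₂ sin Δλ = 0.326076
φₘ = atan2(sin φ₁ + sin φ₂, √((cos φ₁ + Bx)² + By²)) = -5.89958°
λₘ = λ₁ + atan2(By, cos φ₁ + Bx) = 173.41408°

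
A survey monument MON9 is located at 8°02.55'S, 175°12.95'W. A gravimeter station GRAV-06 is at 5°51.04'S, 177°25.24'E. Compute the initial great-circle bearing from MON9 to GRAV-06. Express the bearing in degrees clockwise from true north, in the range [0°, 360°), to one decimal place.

286.2°

MON9: φ = -8.04250°, λ = -175.21583°
GRAV-06: φ = -5.85067°, λ = +177.42067°
Δλ = -7.3635°
y = sin Δλ · cos φ₂ = -0.127496
x = cos φ₁ sin φ₂ − sin φ₁ cos φ₂ cos Δλ = 0.037098
θ = atan2(y, x) = -73.7766° → 286.2234° (mod 360°)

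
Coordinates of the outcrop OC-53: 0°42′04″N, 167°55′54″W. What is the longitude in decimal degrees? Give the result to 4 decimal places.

167° + 55′/60 + 54″/3600 = 167 + 0.91667 + 0.01500 = 167.9317°

167.9317°W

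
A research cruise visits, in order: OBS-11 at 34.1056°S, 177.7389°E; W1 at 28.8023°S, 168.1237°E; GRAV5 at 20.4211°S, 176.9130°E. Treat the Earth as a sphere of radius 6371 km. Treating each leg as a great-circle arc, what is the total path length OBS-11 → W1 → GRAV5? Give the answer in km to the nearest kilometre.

2372 km

OBS-11→W1: c = 0.170345 rad, d = 1085.27 km
W1→GRAV5: c = 0.201953 rad, d = 1286.65 km
Total = 1085.27 + 1286.65 = 2371.91 km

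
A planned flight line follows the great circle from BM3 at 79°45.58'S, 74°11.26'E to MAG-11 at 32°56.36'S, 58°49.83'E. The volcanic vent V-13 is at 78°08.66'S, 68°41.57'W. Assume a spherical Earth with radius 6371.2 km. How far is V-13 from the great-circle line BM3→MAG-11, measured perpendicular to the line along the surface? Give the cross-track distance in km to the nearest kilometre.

1411 km

BM3: φ = -79.75967°, λ = +74.18767°
MAG-11: φ = -32.93933°, λ = +58.83050°
V-13: φ = -78.14433°, λ = -68.69283°
δ₁₃ = central angle BM3→V-13 = 0.365471 rad  (haversine)
θ₁₃ = bearing BM3→V-13 = 200.299°,  θ₁₂ = bearing BM3→MAG-11 = 342.378°
dₓₜ = R·arcsin(sin δ₁₃ · sin(θ₁₃ − θ₁₂)) = 6371.2·arcsin(0.35739·sin(-142.079°)) = -1410.880 km
|dₓₜ| = 1410.880 km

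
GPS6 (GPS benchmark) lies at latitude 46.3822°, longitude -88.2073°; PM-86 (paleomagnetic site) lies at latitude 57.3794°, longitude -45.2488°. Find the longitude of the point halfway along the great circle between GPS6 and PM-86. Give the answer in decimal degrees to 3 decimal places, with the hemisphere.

69.492°W

Bx = cos φ₂ cos Δλ = 0.394520,  By = cos φ₂ sin Δλ = 0.367362
φₘ = atan2(sin φ₁ + sin φ₂, √((cos φ₁ + Bx)² + By²)) = 53.83325°
λₘ = λ₁ + atan2(By, cos φ₁ + Bx) = -69.49191°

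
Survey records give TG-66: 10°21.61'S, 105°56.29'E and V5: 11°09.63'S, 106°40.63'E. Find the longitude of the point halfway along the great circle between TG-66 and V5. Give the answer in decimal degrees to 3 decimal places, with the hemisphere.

106.307°E

TG-66: φ = -10.36017°, λ = +105.93817°
V5: φ = -11.16050°, λ = +106.67717°
Bx = cos φ₂ cos Δλ = 0.981007,  By = cos φ₂ sin Δλ = 0.012654
φₘ = atan2(sin φ₁ + sin φ₂, √((cos φ₁ + Bx)² + By²)) = -10.76055°
λₘ = λ₁ + atan2(By, cos φ₁ + Bx) = 106.30718°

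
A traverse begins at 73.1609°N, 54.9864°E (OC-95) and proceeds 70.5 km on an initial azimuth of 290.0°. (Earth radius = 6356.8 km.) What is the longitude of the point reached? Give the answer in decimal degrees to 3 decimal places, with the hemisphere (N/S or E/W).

δ = d/R = 70.5/6356.8 = 0.011090 rad
φ₂ = arcsin(sin φ₁ cos δ + cos φ₁ sin δ cos θ)
   = arcsin(0.95712·0.99994 + 0.28969·0.01109·0.34202) = 73.36782°
λ₂ = λ₁ + atan2(sin θ sin δ cos φ₁, cos δ − sin φ₁ sin φ₂) = 52.89981°

52.900°E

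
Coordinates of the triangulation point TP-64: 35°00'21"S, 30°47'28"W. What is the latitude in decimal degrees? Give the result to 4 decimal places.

35° + 0′/60 + 21″/3600 = 35 + 0.00000 + 0.00583 = 35.0058°

35.0058°S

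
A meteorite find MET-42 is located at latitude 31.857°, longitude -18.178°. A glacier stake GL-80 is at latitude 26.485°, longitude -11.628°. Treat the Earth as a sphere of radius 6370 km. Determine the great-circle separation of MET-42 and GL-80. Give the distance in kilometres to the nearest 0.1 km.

872.0 km

Δφ = -5.3720°,  Δλ = 6.5500°
a = sin²(Δφ/2) + cos φ₁ cos φ₂ sin²(Δλ/2) = 0.004677
c = 2·arcsin(√a) = 0.136887 rad = 7.8430°
d = R·c = 6370 × 0.136887 = 872.0 km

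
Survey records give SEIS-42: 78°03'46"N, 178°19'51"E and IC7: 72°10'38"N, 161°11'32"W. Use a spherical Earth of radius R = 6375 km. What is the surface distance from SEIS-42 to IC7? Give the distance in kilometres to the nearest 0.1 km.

SEIS-42: φ = +78.06278°, λ = +178.33083°
IC7: φ = +72.17722°, λ = -161.19222°
Δφ = -5.8856°,  Δλ = 20.4769°
a = sin²(Δφ/2) + cos φ₁ cos φ₂ sin²(Δλ/2) = 0.004636
c = 2·arcsin(√a) = 0.136279 rad = 7.8082°
d = R·c = 6375 × 0.136279 = 868.8 km

868.8 km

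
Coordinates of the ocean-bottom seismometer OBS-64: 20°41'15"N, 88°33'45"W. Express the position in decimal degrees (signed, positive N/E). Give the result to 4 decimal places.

+20.6875°, -88.5625°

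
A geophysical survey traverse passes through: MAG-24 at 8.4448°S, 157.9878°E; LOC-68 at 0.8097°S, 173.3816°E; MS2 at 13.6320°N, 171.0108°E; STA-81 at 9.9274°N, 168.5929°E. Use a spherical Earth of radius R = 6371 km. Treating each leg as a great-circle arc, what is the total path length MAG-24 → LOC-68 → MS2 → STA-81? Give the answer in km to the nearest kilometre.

4020 km

MAG-24→LOC-68: c = 0.298934 rad, d = 1904.51 km
LOC-68→MS2: c = 0.255369 rad, d = 1626.96 km
MS2→STA-81: c = 0.076724 rad, d = 488.81 km
Total = 1904.51 + 1626.96 + 488.81 = 4020.27 km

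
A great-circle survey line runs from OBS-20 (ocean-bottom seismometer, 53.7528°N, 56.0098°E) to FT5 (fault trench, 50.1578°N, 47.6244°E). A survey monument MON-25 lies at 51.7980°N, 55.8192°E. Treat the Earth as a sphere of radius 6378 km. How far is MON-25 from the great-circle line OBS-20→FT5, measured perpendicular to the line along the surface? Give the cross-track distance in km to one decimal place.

δ₁₃ = central angle OBS-20→MON-25 = 0.034177 rad  (haversine)
θ₁₃ = bearing OBS-20→MON-25 = 183.452°,  θ₁₂ = bearing OBS-20→FT5 = 238.533°
dₓₜ = R·arcsin(sin δ₁₃ · sin(θ₁₃ − θ₁₂)) = 6378·arcsin(0.03417·sin(-55.081°)) = -178.726 km
|dₓₜ| = 178.726 km

178.7 km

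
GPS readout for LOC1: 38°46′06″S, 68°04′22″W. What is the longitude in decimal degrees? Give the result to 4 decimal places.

68° + 4′/60 + 22″/3600 = 68 + 0.06667 + 0.00611 = 68.0728°

68.0728°W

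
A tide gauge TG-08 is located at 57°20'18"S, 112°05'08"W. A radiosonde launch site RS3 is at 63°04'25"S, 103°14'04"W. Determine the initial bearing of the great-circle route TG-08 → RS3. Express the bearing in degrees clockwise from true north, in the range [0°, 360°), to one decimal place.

146.3°

TG-08: φ = -57.33833°, λ = -112.08556°
RS3: φ = -63.07361°, λ = -103.23444°
Δλ = 8.8511°
y = sin Δλ · cos φ₂ = 0.069678
x = cos φ₁ sin φ₂ − sin φ₁ cos φ₂ cos Δλ = -0.104472
θ = atan2(y, x) = 146.2986° → 146.2986° (mod 360°)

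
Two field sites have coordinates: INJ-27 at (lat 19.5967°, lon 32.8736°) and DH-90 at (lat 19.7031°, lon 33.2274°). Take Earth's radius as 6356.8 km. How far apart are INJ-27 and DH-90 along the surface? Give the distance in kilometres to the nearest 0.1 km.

38.8 km

Δφ = 0.1064°,  Δλ = 0.3538°
a = sin²(Δφ/2) + cos φ₁ cos φ₂ sin²(Δλ/2) = 0.000009
c = 2·arcsin(√a) = 0.006105 rad = 0.3498°
d = R·c = 6356.8 × 0.006105 = 38.8 km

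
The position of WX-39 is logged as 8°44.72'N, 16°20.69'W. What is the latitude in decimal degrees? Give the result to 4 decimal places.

8.7453°N

8° + 44.72′/60 = 8 + 0.74533 = 8.7453°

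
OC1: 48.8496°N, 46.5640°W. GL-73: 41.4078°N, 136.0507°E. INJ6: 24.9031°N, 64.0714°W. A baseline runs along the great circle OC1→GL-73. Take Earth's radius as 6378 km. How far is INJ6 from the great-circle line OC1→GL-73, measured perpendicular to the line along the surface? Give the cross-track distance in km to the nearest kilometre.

δ₁₃ = central angle OC1→INJ6 = 0.481551 rad  (haversine)
θ₁₃ = bearing OC1→INJ6 = 216.095°,  θ₁₂ = bearing OC1→GL-73 = 358.039°
dₓₜ = R·arcsin(sin δ₁₃ · sin(θ₁₃ − θ₁₂)) = 6378·arcsin(0.46315·sin(-141.944°)) = -1846.635 km
|dₓₜ| = 1846.635 km

1847 km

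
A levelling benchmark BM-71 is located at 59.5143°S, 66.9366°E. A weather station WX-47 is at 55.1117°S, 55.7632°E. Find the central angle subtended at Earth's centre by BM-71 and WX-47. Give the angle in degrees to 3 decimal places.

Δφ = 4.4026°,  Δλ = -11.1734°
a = sin²(Δφ/2) + cos φ₁ cos φ₂ sin²(Δλ/2) = 0.004225
c = 2·arcsin(√a) = 0.130099 rad = 7.4541°

7.454°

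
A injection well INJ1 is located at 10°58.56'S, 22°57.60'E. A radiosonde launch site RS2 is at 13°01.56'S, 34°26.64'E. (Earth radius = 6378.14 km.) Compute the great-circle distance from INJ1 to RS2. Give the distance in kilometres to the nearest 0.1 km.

1270.9 km

INJ1: φ = -10.97600°, λ = +22.96000°
RS2: φ = -13.02600°, λ = +34.44400°
Δφ = -2.0500°,  Δλ = 11.4840°
a = sin²(Δφ/2) + cos φ₁ cos φ₂ sin²(Δλ/2) = 0.009894
c = 2·arcsin(√a) = 0.199265 rad = 11.4171°
d = R·c = 6378.14 × 0.199265 = 1270.9 km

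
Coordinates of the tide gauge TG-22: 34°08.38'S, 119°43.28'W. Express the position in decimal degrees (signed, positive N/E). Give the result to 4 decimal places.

lat: 34.1397° S → -34.1397°
lon: 119.7213° W → -119.7213°

-34.1397°, -119.7213°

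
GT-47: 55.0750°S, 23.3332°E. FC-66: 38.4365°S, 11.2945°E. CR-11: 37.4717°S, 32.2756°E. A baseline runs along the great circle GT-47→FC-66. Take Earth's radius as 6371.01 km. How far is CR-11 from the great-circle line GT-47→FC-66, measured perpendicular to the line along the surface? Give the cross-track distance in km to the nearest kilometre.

1658 km

δ₁₃ = central angle GT-47→CR-11 = 0.325001 rad  (haversine)
θ₁₃ = bearing GT-47→CR-11 = 22.728°,  θ₁₂ = bearing GT-47→FC-66 = 329.029°
dₓₜ = R·arcsin(sin δ₁₃ · sin(θ₁₃ − θ₁₂)) = 6371.01·arcsin(0.31931·sin(-306.301°)) = 1658.162 km
|dₓₜ| = 1658.162 km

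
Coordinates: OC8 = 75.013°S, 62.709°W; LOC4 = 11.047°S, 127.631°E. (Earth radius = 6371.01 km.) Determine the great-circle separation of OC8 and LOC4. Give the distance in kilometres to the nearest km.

10419 km

Δφ = 63.9660°,  Δλ = -169.6600°
a = sin²(Δφ/2) + cos φ₁ cos φ₂ sin²(Δλ/2) = 0.532295
c = 2·arcsin(√a) = 1.635431 rad = 93.7033°
d = R·c = 6371.01 × 1.635431 = 10419.3 km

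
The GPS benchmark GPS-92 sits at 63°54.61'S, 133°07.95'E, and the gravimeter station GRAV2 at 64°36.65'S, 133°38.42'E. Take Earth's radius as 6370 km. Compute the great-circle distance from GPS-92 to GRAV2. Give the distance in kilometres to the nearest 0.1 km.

81.7 km

GPS-92: φ = -63.91017°, λ = +133.13250°
GRAV2: φ = -64.61083°, λ = +133.64033°
Δφ = -0.7007°,  Δλ = 0.5078°
a = sin²(Δφ/2) + cos φ₁ cos φ₂ sin²(Δλ/2) = 0.000041
c = 2·arcsin(√a) = 0.012820 rad = 0.7346°
d = R·c = 6370 × 0.012820 = 81.7 km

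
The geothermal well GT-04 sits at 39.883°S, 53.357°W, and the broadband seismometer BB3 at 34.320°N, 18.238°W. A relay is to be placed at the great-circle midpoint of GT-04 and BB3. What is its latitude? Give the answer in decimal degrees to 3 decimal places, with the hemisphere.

2.917°S

Bx = cos φ₂ cos Δλ = 0.675554,  By = cos φ₂ sin Δλ = 0.475122
φₘ = atan2(sin φ₁ + sin φ₂, √((cos φ₁ + Bx)² + By²)) = -2.91701°
λₘ = λ₁ + atan2(By, cos φ₁ + Bx) = -35.13130°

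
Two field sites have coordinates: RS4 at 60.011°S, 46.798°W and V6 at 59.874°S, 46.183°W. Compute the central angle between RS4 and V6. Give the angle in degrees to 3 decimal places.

0.337°

Δφ = 0.1370°,  Δλ = 0.6150°
a = sin²(Δφ/2) + cos φ₁ cos φ₂ sin²(Δλ/2) = 0.000009
c = 2·arcsin(√a) = 0.005884 rad = 0.3371°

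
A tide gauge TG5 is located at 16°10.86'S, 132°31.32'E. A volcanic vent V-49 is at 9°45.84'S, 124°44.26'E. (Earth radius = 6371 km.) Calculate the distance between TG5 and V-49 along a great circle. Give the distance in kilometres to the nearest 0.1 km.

1104.4 km

TG5: φ = -16.18100°, λ = +132.52200°
V-49: φ = -9.76400°, λ = +124.73767°
Δφ = 6.4170°,  Δλ = -7.7843°
a = sin²(Δφ/2) + cos φ₁ cos φ₂ sin²(Δλ/2) = 0.007494
c = 2·arcsin(√a) = 0.173347 rad = 9.9321°
d = R·c = 6371 × 0.173347 = 1104.4 km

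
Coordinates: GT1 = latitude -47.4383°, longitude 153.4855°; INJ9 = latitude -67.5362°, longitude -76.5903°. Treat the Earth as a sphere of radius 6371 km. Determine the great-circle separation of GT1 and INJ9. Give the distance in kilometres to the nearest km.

6562 km

Δφ = -20.0979°,  Δλ = 129.9242°
a = sin²(Δφ/2) + cos φ₁ cos φ₂ sin²(Δλ/2) = 0.242601
c = 2·arcsin(√a) = 1.030025 rad = 59.0161°
d = R·c = 6371 × 1.030025 = 6562.3 km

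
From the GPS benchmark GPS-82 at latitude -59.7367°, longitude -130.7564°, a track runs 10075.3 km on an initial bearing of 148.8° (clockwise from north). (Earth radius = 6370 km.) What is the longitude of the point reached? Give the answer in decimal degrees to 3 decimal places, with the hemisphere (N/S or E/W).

14.405°E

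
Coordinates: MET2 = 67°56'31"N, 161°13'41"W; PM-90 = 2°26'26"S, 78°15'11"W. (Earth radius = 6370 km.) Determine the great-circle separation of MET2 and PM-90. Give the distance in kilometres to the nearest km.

9965 km

MET2: φ = +67.94194°, λ = -161.22806°
PM-90: φ = -2.44056°, λ = -78.25306°
Δφ = -70.3825°,  Δλ = 82.9750°
a = sin²(Δφ/2) + cos φ₁ cos φ₂ sin²(Δλ/2) = 0.496789
c = 2·arcsin(√a) = 1.564374 rad = 89.6320°
d = R·c = 6370 × 1.564374 = 9965.1 km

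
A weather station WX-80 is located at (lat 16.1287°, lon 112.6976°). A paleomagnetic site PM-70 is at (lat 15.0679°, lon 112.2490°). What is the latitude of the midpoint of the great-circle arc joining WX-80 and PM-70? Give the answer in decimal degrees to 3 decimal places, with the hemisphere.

Bx = cos φ₂ cos Δλ = 0.965589,  By = cos φ₂ sin Δλ = -0.007560
φₘ = atan2(sin φ₁ + sin φ₂, √((cos φ₁ + Bx)² + By²)) = 15.59841°
λₘ = λ₁ + atan2(By, cos φ₁ + Bx) = 112.47272°

15.598°N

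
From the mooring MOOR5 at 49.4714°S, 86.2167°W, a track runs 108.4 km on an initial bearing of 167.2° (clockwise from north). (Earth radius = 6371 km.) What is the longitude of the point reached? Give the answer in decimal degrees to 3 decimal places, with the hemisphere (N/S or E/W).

δ = d/R = 108.4/6371 = 0.017015 rad
φ₂ = arcsin(sin φ₁ cos δ + cos φ₁ sin δ cos θ)
   = arcsin(-0.76008·0.99986 + 0.64983·0.01701·-0.97515) = -50.42155°
λ₂ = λ₁ + atan2(sin θ sin δ cos φ₁, cos δ − sin φ₁ sin φ₂) = -85.87773°

85.878°W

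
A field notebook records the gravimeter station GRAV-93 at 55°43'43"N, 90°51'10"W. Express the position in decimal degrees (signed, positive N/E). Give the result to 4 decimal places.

lat: 55.7286° N → +55.7286°
lon: 90.8528° W → -90.8528°

+55.7286°, -90.8528°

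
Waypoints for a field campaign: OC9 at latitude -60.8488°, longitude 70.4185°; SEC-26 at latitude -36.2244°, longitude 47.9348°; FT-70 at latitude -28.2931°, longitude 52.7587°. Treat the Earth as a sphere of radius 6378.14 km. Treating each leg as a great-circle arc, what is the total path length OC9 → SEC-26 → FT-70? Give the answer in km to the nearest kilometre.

OC9→SEC-26: c = 0.496639 rad, d = 3167.63 km
SEC-26→FT-70: c = 0.155604 rad, d = 992.46 km
Total = 3167.63 + 992.46 = 4160.09 km

4160 km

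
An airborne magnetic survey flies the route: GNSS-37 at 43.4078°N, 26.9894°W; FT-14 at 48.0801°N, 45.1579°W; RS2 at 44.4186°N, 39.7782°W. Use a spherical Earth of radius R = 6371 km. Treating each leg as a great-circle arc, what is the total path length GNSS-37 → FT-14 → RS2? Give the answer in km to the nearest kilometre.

GNSS-37→FT-14: c = 0.235153 rad, d = 1498.16 km
FT-14→RS2: c = 0.091060 rad, d = 580.14 km
Total = 1498.16 + 580.14 = 2078.30 km

2078 km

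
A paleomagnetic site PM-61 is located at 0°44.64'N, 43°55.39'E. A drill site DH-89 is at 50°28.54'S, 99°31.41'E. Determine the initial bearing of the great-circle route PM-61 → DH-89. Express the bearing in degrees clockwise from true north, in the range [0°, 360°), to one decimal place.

145.9°

PM-61: φ = +0.74400°, λ = +43.92317°
DH-89: φ = -50.47567°, λ = +99.52350°
Δλ = 55.6003°
y = sin Δλ · cos φ₂ = 0.525109
x = cos φ₁ sin φ₂ − sin φ₁ cos φ₂ cos Δλ = -0.775958
θ = atan2(y, x) = 145.9129° → 145.9129° (mod 360°)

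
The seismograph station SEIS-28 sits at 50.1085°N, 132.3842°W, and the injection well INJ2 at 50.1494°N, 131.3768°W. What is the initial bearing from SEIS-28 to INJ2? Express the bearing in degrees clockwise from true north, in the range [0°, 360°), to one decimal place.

86.0°

Δλ = 1.0074°
y = sin Δλ · cos φ₂ = 0.011266
x = cos φ₁ sin φ₂ − sin φ₁ cos φ₂ cos Δλ = 0.000790
θ = atan2(y, x) = 85.9897° → 85.9897° (mod 360°)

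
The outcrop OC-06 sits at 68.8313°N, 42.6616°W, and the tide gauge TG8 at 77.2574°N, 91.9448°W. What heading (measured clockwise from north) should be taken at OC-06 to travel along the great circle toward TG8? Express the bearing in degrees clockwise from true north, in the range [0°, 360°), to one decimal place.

322.5°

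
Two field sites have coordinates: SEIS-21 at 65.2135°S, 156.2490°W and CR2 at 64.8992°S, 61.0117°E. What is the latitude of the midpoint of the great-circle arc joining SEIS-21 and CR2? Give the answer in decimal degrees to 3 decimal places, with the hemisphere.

Bx = cos φ₂ cos Δλ = -0.337626,  By = cos φ₂ sin Δλ = -0.256836
φₘ = atan2(sin φ₁ + sin φ₂, √((cos φ₁ + Bx)² + By²)) = -81.54727°
λₘ = λ₁ + atan2(By, cos φ₁ + Bx) = 131.37923°

81.547°S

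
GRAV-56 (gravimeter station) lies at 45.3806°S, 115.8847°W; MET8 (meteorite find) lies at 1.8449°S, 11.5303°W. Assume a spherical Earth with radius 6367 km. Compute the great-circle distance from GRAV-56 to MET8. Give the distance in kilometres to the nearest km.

10967 km

Δφ = 43.5357°,  Δλ = 104.3544°
a = sin²(Δφ/2) + cos φ₁ cos φ₂ sin²(Δλ/2) = 0.575566
c = 2·arcsin(√a) = 1.722509 rad = 98.6925°
d = R·c = 6367 × 1.722509 = 10967.2 km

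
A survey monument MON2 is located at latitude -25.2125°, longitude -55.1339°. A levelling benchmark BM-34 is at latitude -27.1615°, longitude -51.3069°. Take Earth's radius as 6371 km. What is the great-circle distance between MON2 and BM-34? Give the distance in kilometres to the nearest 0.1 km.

Δφ = -1.9490°,  Δλ = 3.8270°
a = sin²(Δφ/2) + cos φ₁ cos φ₂ sin²(Δλ/2) = 0.001187
c = 2·arcsin(√a) = 0.068912 rad = 3.9483°
d = R·c = 6371 × 0.068912 = 439.0 km

439.0 km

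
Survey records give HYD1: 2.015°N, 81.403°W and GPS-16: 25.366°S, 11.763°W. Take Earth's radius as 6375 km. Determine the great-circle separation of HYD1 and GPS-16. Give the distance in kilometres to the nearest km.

8077 km

Δφ = -27.3810°,  Δλ = 69.6400°
a = sin²(Δφ/2) + cos φ₁ cos φ₂ sin²(Δλ/2) = 0.350441
c = 2·arcsin(√a) = 1.267029 rad = 72.5954°
d = R·c = 6375 × 1.267029 = 8077.3 km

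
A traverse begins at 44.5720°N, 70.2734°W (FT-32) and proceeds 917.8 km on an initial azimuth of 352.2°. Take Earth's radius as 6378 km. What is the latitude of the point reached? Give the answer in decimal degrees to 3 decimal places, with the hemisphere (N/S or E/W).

52.727°N

δ = d/R = 917.8/6378 = 0.143901 rad
φ₂ = arcsin(sin φ₁ cos δ + cos φ₁ sin δ cos θ)
   = arcsin(0.70181·0.98966 + 0.71237·0.14340·0.99075) = 52.72740°
λ₂ = λ₁ + atan2(sin θ sin δ cos φ₁, cos δ − sin φ₁ sin φ₂) = -72.11502°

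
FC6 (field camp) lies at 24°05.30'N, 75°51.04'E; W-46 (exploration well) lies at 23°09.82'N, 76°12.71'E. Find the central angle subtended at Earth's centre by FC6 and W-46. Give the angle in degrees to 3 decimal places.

FC6: φ = +24.08833°, λ = +75.85067°
W-46: φ = +23.16367°, λ = +76.21183°
Δφ = -0.9247°,  Δλ = 0.3612°
a = sin²(Δφ/2) + cos φ₁ cos φ₂ sin²(Δλ/2) = 0.000073
c = 2·arcsin(√a) = 0.017141 rad = 0.9821°

0.982°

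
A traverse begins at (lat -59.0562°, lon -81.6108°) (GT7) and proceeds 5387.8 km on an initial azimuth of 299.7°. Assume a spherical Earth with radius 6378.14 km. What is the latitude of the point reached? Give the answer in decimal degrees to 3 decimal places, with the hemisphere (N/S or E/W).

22.267°S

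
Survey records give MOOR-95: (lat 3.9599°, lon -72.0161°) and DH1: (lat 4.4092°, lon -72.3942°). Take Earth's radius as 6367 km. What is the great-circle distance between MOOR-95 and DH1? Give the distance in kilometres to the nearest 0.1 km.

Δφ = 0.4493°,  Δλ = -0.3781°
a = sin²(Δφ/2) + cos φ₁ cos φ₂ sin²(Δλ/2) = 0.000026
c = 2·arcsin(√a) = 0.010238 rad = 0.5866°
d = R·c = 6367 × 0.010238 = 65.2 km

65.2 km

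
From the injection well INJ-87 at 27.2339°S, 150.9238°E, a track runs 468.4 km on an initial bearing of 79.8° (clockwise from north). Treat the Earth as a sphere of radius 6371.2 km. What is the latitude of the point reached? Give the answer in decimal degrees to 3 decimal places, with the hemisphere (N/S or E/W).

δ = d/R = 468.4/6371.2 = 0.073518 rad
φ₂ = arcsin(sin φ₁ cos δ + cos φ₁ sin δ cos θ)
   = arcsin(-0.45762·0.99730 + 0.88915·0.07345·0.17708) = -26.41199°
λ₂ = λ₁ + atan2(sin θ sin δ cos φ₁, cos δ − sin φ₁ sin φ₂) = 155.55355°

26.412°S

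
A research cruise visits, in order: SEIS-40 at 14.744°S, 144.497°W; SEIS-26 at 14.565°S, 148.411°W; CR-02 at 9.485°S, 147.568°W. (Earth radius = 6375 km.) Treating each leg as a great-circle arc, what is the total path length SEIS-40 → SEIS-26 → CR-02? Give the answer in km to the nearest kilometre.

994 km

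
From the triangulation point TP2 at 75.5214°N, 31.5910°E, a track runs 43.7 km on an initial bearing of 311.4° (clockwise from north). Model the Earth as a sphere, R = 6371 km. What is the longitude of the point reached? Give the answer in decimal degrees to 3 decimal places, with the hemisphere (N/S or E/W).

30.391°E

δ = d/R = 43.7/6371 = 0.006859 rad
φ₂ = arcsin(sin φ₁ cos δ + cos φ₁ sin δ cos θ)
   = arcsin(0.96824·0.99998 + 0.25002·0.00686·0.66131) = 75.77831°
λ₂ = λ₁ + atan2(sin θ sin δ cos φ₁, cos δ − sin φ₁ sin φ₂) = 30.39097°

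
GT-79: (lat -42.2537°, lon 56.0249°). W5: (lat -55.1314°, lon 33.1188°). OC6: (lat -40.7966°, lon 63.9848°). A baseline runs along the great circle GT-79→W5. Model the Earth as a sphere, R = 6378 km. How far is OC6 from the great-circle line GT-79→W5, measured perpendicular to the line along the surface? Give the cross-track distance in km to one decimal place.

416.1 km

δ₁₃ = central angle GT-79→OC6 = 0.107028 rad  (haversine)
θ₁₃ = bearing GT-79→OC6 = 78.923°,  θ₁₂ = bearing GT-79→W5 = 221.311°
dₓₜ = R·arcsin(sin δ₁₃ · sin(θ₁₃ − θ₁₂)) = 6378·arcsin(0.10682·sin(-142.388°)) = -416.112 km
|dₓₜ| = 416.112 km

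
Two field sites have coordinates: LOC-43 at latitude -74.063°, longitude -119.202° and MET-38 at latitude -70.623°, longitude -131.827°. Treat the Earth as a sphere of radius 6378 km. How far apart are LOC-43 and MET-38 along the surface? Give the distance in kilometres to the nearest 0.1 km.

571.0 km

Δφ = 3.4400°,  Δλ = -12.6250°
a = sin²(Δφ/2) + cos φ₁ cos φ₂ sin²(Δλ/2) = 0.002002
c = 2·arcsin(√a) = 0.089523 rad = 5.1293°
d = R·c = 6378 × 0.089523 = 571.0 km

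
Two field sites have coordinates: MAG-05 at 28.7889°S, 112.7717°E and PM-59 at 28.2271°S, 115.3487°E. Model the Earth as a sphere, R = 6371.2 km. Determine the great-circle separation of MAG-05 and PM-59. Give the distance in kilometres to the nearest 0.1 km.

Δφ = 0.5618°,  Δλ = 2.5770°
a = sin²(Δφ/2) + cos φ₁ cos φ₂ sin²(Δλ/2) = 0.000414
c = 2·arcsin(√a) = 0.040721 rad = 2.3331°
d = R·c = 6371.2 × 0.040721 = 259.4 km

259.4 km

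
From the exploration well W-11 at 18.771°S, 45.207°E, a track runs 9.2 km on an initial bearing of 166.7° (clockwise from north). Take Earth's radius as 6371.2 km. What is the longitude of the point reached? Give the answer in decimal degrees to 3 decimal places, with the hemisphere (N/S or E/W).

45.227°E

δ = d/R = 9.2/6371.2 = 0.001444 rad
φ₂ = arcsin(sin φ₁ cos δ + cos φ₁ sin δ cos θ)
   = arcsin(-0.32179·1.00000 + 0.94681·0.00144·-0.97318) = -18.85151°
λ₂ = λ₁ + atan2(sin θ sin δ cos φ₁, cos δ − sin φ₁ sin φ₂) = 45.22711°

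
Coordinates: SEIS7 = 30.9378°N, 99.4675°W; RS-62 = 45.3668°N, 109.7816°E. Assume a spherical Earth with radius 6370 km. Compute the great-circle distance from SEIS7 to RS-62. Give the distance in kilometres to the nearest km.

11029 km

Δφ = 14.4290°,  Δλ = -150.7509°
a = sin²(Δφ/2) + cos φ₁ cos φ₂ sin²(Δλ/2) = 0.579965
c = 2·arcsin(√a) = 1.731416 rad = 99.2028°
d = R·c = 6370 × 1.731416 = 11029.1 km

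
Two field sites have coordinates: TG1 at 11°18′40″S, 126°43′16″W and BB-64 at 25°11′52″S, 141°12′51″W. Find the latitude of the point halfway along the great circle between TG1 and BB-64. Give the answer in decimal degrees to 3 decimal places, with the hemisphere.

18.391°S

TG1: φ = -11.31111°, λ = -126.72111°
BB-64: φ = -25.19778°, λ = -141.21417°
Bx = cos φ₂ cos Δλ = 0.876050,  By = cos φ₂ sin Δλ = -0.226449
φₘ = atan2(sin φ₁ + sin φ₂, √((cos φ₁ + Bx)² + By²)) = -18.39135°
λₘ = λ₁ + atan2(By, cos φ₁ + Bx) = -133.67500°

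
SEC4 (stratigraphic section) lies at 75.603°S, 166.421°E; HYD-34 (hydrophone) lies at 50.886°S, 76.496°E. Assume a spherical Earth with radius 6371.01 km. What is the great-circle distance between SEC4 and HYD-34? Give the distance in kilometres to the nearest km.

4588 km

Δφ = 24.7170°,  Δλ = -89.9250°
a = sin²(Δφ/2) + cos φ₁ cos φ₂ sin²(Δλ/2) = 0.124134
c = 2·arcsin(√a) = 0.720112 rad = 41.2594°
d = R·c = 6371.01 × 0.720112 = 4587.8 km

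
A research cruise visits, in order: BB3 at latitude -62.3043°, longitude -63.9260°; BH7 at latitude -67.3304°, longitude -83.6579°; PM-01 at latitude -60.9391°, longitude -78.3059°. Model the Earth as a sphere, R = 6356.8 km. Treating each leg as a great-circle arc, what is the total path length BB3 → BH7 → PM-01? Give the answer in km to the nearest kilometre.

1833 km

BB3→BH7: c = 0.169693 rad, d = 1078.70 km
BH7→PM-01: c = 0.118656 rad, d = 754.27 km
Total = 1078.70 + 754.27 = 1832.97 km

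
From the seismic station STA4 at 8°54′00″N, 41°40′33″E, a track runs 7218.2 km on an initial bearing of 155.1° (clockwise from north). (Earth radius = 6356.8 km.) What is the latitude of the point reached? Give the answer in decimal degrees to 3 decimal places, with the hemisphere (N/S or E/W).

48.359°S

STA4: φ = +8.90000°, λ = +41.67583°
δ = d/R = 7218.2/6356.8 = 1.135508 rad
φ₂ = arcsin(sin φ₁ cos δ + cos φ₁ sin δ cos θ)
   = arcsin(0.15471·0.42167 + 0.98796·0.90675·-0.90704) = -48.35888°
λ₂ = λ₁ + atan2(sin θ sin δ cos φ₁, cos δ − sin φ₁ sin φ₂) = 76.74466°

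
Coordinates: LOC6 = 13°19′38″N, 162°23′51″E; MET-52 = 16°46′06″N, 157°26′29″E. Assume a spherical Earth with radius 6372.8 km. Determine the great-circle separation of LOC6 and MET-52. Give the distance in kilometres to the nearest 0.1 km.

LOC6: φ = +13.32722°, λ = +162.39750°
MET-52: φ = +16.76833°, λ = +157.44139°
Δφ = 3.4411°,  Δλ = -4.9561°
a = sin²(Δφ/2) + cos φ₁ cos φ₂ sin²(Δλ/2) = 0.002643
c = 2·arcsin(√a) = 0.102870 rad = 5.8940°
d = R·c = 6372.8 × 0.102870 = 655.6 km

655.6 km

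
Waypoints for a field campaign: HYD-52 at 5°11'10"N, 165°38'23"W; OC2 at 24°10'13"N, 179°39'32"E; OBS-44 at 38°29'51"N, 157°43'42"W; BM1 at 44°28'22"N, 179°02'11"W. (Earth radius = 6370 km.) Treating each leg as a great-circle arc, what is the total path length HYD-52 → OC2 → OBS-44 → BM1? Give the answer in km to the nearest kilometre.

7181 km

HYD-52: φ = +5.18611°, λ = -165.63972°
OC2: φ = +24.17028°, λ = +179.65889°
OBS-44: φ = +38.49750°, λ = -157.72833°
BM1: φ = +44.47278°, λ = -179.03639°
HYD-52→OC2: c = 0.413145 rad, d = 2631.74 km
OC2→OBS-44: c = 0.417742 rad, d = 2661.02 km
OBS-44→BM1: c = 0.296416 rad, d = 1888.17 km
Total = 2631.74 + 2661.02 + 1888.17 = 7180.92 km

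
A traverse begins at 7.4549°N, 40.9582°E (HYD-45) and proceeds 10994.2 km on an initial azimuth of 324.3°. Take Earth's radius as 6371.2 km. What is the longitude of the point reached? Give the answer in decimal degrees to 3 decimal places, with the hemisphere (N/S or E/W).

73.066°W

δ = d/R = 10994.2/6371.2 = 1.725609 rad
φ₂ = arcsin(sin φ₁ cos δ + cos φ₁ sin δ cos θ)
   = arcsin(0.12975·-0.15420 + 0.99155·0.98804·0.81208) = 50.85792°
λ₂ = λ₁ + atan2(sin θ sin δ cos φ₁, cos δ − sin φ₁ sin φ₂) = -73.06616°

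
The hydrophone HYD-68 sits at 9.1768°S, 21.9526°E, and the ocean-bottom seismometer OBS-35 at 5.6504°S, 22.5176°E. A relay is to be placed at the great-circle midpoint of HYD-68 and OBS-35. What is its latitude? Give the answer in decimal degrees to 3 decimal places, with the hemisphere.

Bx = cos φ₂ cos Δλ = 0.995093,  By = cos φ₂ sin Δλ = 0.009813
φₘ = atan2(sin φ₁ + sin φ₂, √((cos φ₁ + Bx)² + By²)) = -7.41369°
λₘ = λ₁ + atan2(By, cos φ₁ + Bx) = 22.23623°

7.414°S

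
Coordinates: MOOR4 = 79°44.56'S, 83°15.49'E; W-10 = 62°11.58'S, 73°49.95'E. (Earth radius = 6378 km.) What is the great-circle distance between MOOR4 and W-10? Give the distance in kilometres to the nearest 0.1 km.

MOOR4: φ = -79.74267°, λ = +83.25817°
W-10: φ = -62.19300°, λ = +73.83250°
Δφ = 17.5497°,  Δλ = -9.4257°
a = sin²(Δφ/2) + cos φ₁ cos φ₂ sin²(Δλ/2) = 0.023833
c = 2·arcsin(√a) = 0.309997 rad = 17.7615°
d = R·c = 6378 × 0.309997 = 1977.2 km

1977.2 km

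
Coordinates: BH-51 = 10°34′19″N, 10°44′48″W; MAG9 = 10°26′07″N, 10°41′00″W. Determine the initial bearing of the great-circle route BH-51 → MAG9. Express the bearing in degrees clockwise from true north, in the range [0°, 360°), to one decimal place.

155.5°

BH-51: φ = +10.57194°, λ = -10.74667°
MAG9: φ = +10.43528°, λ = -10.68333°
Δλ = 0.0633°
y = sin Δλ · cos φ₂ = 0.001087
x = cos φ₁ sin φ₂ − sin φ₁ cos φ₂ cos Δλ = -0.002385
θ = atan2(y, x) = 155.4979° → 155.4979° (mod 360°)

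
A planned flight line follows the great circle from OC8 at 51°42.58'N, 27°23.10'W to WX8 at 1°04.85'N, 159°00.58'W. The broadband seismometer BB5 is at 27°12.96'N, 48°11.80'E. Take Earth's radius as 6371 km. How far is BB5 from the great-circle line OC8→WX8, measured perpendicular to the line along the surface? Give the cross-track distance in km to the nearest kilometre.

4015 km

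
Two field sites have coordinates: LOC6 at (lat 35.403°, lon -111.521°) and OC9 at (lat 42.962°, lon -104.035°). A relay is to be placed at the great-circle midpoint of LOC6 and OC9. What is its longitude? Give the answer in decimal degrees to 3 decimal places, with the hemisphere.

107.980°W

Bx = cos φ₂ cos Δλ = 0.725568,  By = cos φ₂ sin Δλ = 0.095343
φₘ = atan2(sin φ₁ + sin φ₂, √((cos φ₁ + Bx)² + By²)) = 39.24226°
λₘ = λ₁ + atan2(By, cos φ₁ + Bx) = -107.97982°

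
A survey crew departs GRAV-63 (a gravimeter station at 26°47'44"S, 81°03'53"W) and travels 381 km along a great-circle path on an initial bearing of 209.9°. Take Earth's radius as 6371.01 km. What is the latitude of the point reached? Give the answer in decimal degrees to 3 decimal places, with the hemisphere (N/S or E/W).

29.752°S

GRAV-63: φ = -26.79556°, λ = -81.06472°
δ = d/R = 381/6371.01 = 0.059802 rad
φ₂ = arcsin(sin φ₁ cos δ + cos φ₁ sin δ cos θ)
   = arcsin(-0.45081·0.99821 + 0.89262·0.05977·-0.86690) = -29.75223°
λ₂ = λ₁ + atan2(sin θ sin δ cos φ₁, cos δ − sin φ₁ sin φ₂) = -83.03130°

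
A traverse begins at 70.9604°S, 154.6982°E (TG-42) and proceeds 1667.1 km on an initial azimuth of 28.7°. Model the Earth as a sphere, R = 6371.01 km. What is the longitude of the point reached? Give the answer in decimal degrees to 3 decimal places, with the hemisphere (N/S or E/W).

δ = d/R = 1667.1/6371.01 = 0.261670 rad
φ₂ = arcsin(sin φ₁ cos δ + cos φ₁ sin δ cos θ)
   = arcsin(-0.94529·0.96596 + 0.32622·0.25869·0.87715) = -57.04429°
λ₂ = λ₁ + atan2(sin θ sin δ cos φ₁, cos δ − sin φ₁ sin φ₂) = 167.89929°

167.899°E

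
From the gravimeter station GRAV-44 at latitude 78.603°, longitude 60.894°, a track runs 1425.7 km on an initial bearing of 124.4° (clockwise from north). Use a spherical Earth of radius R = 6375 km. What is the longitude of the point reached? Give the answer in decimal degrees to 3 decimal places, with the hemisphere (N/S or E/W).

δ = d/R = 1425.7/6375 = 0.223639 rad
φ₂ = arcsin(sin φ₁ cos δ + cos φ₁ sin δ cos θ)
   = arcsin(0.98028·0.97510 + 0.19761·0.22178·-0.56497) = 68.60846°
λ₂ = λ₁ + atan2(sin θ sin δ cos φ₁, cos δ − sin φ₁ sin φ₂) = 91.00721°

91.007°E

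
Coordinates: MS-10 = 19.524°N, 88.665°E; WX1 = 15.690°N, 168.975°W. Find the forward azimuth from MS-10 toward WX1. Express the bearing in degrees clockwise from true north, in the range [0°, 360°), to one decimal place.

Δλ = 102.3600°
y = sin Δλ · cos φ₂ = 0.940425
x = cos φ₁ sin φ₂ − sin φ₁ cos φ₂ cos Δλ = 0.323754
θ = atan2(y, x) = 71.0033° → 71.0033° (mod 360°)

71.0°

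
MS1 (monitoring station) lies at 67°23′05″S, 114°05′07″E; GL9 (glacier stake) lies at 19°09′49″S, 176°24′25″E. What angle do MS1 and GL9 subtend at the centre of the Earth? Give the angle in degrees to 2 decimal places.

MS1: φ = -67.38472°, λ = +114.08528°
GL9: φ = -19.16361°, λ = +176.40694°
Δφ = 48.2211°,  Δλ = 62.3217°
a = sin²(Δφ/2) + cos φ₁ cos φ₂ sin²(Δλ/2) = 0.264125
c = 2·arcsin(√a) = 1.079522 rad = 61.8521°

61.85°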